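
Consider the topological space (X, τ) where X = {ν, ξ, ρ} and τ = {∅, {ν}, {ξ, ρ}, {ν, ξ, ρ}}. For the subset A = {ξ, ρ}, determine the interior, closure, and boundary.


int(A) = {ξ, ρ}, cl(A) = {ξ, ρ}, ∂A = ∅.

Closed sets in (X, τ) are complements of opens:
  closed(X, τ) = {∅, {ν}, {ξ, ρ}, {ν, ξ, ρ}}.
int(A) = ⋃ {U ∈ τ : U ⊆ A}. Opens contained in A: ∅, {ξ, ρ}.
Taking the union of these: int(A) = {ξ, ρ}.
cl(A) = ⋂ {C closed : A ⊆ C}. Closed sets containing A: {ξ, ρ}, {ν, ξ, ρ}.
Intersecting these: cl(A) = {ξ, ρ}.
∂A = cl(A) ∖ int(A) = {ξ, ρ} ∖ {ξ, ρ} = ∅.


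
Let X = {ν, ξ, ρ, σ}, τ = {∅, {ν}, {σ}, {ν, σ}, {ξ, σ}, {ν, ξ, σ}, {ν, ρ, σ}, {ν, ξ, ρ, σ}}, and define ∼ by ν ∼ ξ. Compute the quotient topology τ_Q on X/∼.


X/∼ = {[ν=ξ], [ρ], [σ]}; |τ_Q| = 4.

Equivalence classes: [ν=ξ], [ρ], [σ].
Quotient map π: X → X/∼ sends ν ↦ [ν=ξ], ξ ↦ [ν=ξ], ρ ↦ [ρ], σ ↦ [σ].
For each subset V ⊆ X/∼, compute π^{-1}(V) ⊆ X and check whether π^{-1}(V) ∈ τ. V is open in τ_Q iff π^{-1}(V) ∈ τ.
  V = {}: π^{-1}(V) = ∅ ∈ τ ✓.
  V = {[ν=ξ]}: π^{-1}(V) = {ν, ξ} ∉ τ ✗.
  V = {[ρ]}: π^{-1}(V) = {ρ} ∉ τ ✗.
  V = {[ν=ξ], [ρ]}: π^{-1}(V) = {ν, ξ, ρ} ∉ τ ✗.
  V = {[σ]}: π^{-1}(V) = {σ} ∈ τ ✓.
  V = {[ν=ξ], [σ]}: π^{-1}(V) = {ν, ξ, σ} ∈ τ ✓.
  V = {[ρ], [σ]}: π^{-1}(V) = {ρ, σ} ∉ τ ✗.
  V = {[ν=ξ], [ρ], [σ]}: π^{-1}(V) = {ν, ξ, ρ, σ} ∈ τ ✓.
Open sets in the quotient: τ_Q = {{}, {[σ]}, {[ν=ξ], [σ]}, {[ν=ξ], [ρ], [σ]}} (4 elements).


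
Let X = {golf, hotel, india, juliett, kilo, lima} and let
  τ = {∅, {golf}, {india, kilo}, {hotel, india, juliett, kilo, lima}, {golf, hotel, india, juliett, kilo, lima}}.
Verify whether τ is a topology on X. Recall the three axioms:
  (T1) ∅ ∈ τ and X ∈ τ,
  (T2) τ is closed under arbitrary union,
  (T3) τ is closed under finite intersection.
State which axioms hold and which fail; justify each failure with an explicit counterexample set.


τ is NOT a topology on X.

Axiom (T1): ∅ ∈ τ? Yes; X ∈ τ? Yes.
Axiom (T2/T3): check pairwise unions and intersections of members of τ.
Counterexample for (T2): {golf} ∪ {india, kilo} = {golf, india, kilo} ∉ τ. Therefore τ is NOT a topology.


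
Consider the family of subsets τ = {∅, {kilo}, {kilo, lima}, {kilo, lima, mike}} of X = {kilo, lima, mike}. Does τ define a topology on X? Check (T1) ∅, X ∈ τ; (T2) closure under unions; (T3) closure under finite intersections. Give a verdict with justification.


τ IS a topology on X.

Axiom (T1): ∅ ∈ τ? Yes; X ∈ τ? Yes.
Axiom (T2/T3): check pairwise unions and intersections of members of τ.
All pairwise intersections and unions checked — each lies in τ. Therefore τ satisfies (T1), (T2), (T3): it IS a topology on X.


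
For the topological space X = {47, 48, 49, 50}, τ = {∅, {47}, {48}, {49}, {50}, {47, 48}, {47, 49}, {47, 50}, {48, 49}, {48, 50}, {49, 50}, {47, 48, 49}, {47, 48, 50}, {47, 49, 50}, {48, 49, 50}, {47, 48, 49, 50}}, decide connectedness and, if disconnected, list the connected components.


(X, τ) is disconnected; components = [{47}, {48}, {49}, {50}].

Find clopen sets (U ∈ τ with X ∖ U ∈ τ):
  U = ∅, X ∖ U = {47, 48, 49, 50} — both open, so U is clopen.
  U = {47}, X ∖ U = {48, 49, 50} — both open, so U is clopen.
  U = {48}, X ∖ U = {47, 49, 50} — both open, so U is clopen.
  U = {49}, X ∖ U = {47, 48, 50} — both open, so U is clopen.
  U = {50}, X ∖ U = {47, 48, 49} — both open, so U is clopen.
  U = {47, 48}, X ∖ U = {49, 50} — both open, so U is clopen.
  U = {47, 49}, X ∖ U = {48, 50} — both open, so U is clopen.
  U = {47, 50}, X ∖ U = {48, 49} — both open, so U is clopen.
  U = {48, 49}, X ∖ U = {47, 50} — both open, so U is clopen.
  U = {48, 50}, X ∖ U = {47, 49} — both open, so U is clopen.
  U = {49, 50}, X ∖ U = {47, 48} — both open, so U is clopen.
  U = {47, 48, 49}, X ∖ U = {50} — both open, so U is clopen.
  U = {47, 48, 50}, X ∖ U = {49} — both open, so U is clopen.
  U = {47, 49, 50}, X ∖ U = {48} — both open, so U is clopen.
  U = {48, 49, 50}, X ∖ U = {47} — both open, so U is clopen.
  U = {47, 48, 49, 50}, X ∖ U = ∅ — both open, so U is clopen.
Nontrivial clopen(s) exist: e.g. {48}. So (X, τ) is disconnected.
Compute connected components by grouping points that agree on all clopens:
  component: {47}
  component: {48}
  component: {49}
  component: {50}


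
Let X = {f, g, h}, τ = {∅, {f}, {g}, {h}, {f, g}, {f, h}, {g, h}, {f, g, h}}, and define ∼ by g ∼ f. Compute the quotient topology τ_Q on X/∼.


X/∼ = {[f=g], [h]}; |τ_Q| = 4.

Equivalence classes: [f=g], [h].
Quotient map π: X → X/∼ sends f ↦ [f=g], g ↦ [f=g], h ↦ [h].
For each subset V ⊆ X/∼, compute π^{-1}(V) ⊆ X and check whether π^{-1}(V) ∈ τ. V is open in τ_Q iff π^{-1}(V) ∈ τ.
  V = {}: π^{-1}(V) = ∅ ∈ τ ✓.
  V = {[f=g]}: π^{-1}(V) = {f, g} ∈ τ ✓.
  V = {[h]}: π^{-1}(V) = {h} ∈ τ ✓.
  V = {[f=g], [h]}: π^{-1}(V) = {f, g, h} ∈ τ ✓.
Open sets in the quotient: τ_Q = {{}, {[f=g]}, {[h]}, {[f=g], [h]}} (4 elements).


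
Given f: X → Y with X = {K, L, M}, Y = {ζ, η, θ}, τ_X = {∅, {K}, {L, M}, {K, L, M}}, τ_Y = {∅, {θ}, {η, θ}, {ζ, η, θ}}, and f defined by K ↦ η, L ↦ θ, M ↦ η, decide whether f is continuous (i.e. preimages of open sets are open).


f is NOT continuous.

Compute f^{-1}(U) for each U ∈ τ_Y:
  U = ∅: f^{-1}(U) = ∅ ∈ τ_X ✓.
  U = {θ}: f^{-1}(U) = {L} ∉ τ_X ✗.
  U = {η, θ}: f^{-1}(U) = {K, L, M} ∈ τ_X ✓.
  U = {ζ, η, θ}: f^{-1}(U) = {K, L, M} ∈ τ_X ✓.
Found U = {θ} with f^{-1}(U) = {L} not in τ_X. Therefore f is NOT continuous.


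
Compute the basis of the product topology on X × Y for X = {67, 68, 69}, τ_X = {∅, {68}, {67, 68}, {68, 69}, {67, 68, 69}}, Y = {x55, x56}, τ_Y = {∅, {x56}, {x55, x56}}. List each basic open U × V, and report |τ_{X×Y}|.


Basis B = {∅ × ∅, {68} × {x56}, {67, 68} × {x56}, {68} × {x55, x56}, {68, 69} × {x56}, {67, 68, 69} × {x56}, {67, 68} × {x55, x56}, {68, 69} × {x55, x56}, {67, 68, 69} × {x55, x56}}; |τ_{X×Y}| = 14.

Enumerate products U × V with U ∈ τ_X, V ∈ τ_Y (deduplicated):
  ∅ × ∅ = {} (∅)
  {68} × {x56} = {(68,x56)}
  {67, 68} × {x56} = {(67,x56), (68,x56)}
  {68} × {x55, x56} = {(68,x55), (68,x56)}
  {68, 69} × {x56} = {(68,x56), (69,x56)}
  {67, 68, 69} × {x56} = {(67,x56), (68,x56), (69,x56)}
  {67, 68} × {x55, x56} = {(67,x55), (67,x56), (68,x55), (68,x56)}
  {68, 69} × {x55, x56} = {(68,x55), (68,x56), (69,x55), (69,x56)}
  {67, 68, 69} × {x55, x56} = {(67,x55), (67,x56), (68,x55), (68,x56), (69,x55), (69,x56)}
These 9 distinct sets form the basis B.
Close under arbitrary unions to get τ_{X×Y}; counting gives |τ_{X×Y}| = 14.


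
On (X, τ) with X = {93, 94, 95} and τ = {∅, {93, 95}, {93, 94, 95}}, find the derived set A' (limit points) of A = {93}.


A' = {94, 95}

For each x ∈ X, list the open sets U ∈ τ with x ∈ U, then check whether U ∩ (A ∖ {x}) ≠ ∅ for every such U.
  x = 93: open {93, 95} ∋ x has {93, 95} ∩ (A ∖ {93}) = ∅, so x is NOT a limit point.
  x = 94: opens ∋ x are {93, 94, 95}; each meets A ∖ {94}, so x IS a limit point.
  x = 95: opens ∋ x are {93, 95}, {93, 94, 95}; each meets A ∖ {95}, so x IS a limit point.
Collecting: A' = {94, 95}.


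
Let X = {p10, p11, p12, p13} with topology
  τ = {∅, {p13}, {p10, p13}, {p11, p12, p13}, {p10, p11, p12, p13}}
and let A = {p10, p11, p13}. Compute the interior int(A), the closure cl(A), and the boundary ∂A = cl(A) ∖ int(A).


int(A) = {p10, p13}, cl(A) = {p10, p11, p12, p13}, ∂A = {p11, p12}.

Closed sets in (X, τ) are complements of opens:
  closed(X, τ) = {∅, {p10}, {p11, p12}, {p10, p11, p12}, {p10, p11, p12, p13}}.
int(A) = ⋃ {U ∈ τ : U ⊆ A}. Opens contained in A: ∅, {p13}, {p10, p13}.
Taking the union of these: int(A) = {p10, p13}.
cl(A) = ⋂ {C closed : A ⊆ C}. Closed sets containing A: {p10, p11, p12, p13}.
Intersecting these: cl(A) = {p10, p11, p12, p13}.
∂A = cl(A) ∖ int(A) = {p10, p11, p12, p13} ∖ {p10, p13} = {p11, p12}.


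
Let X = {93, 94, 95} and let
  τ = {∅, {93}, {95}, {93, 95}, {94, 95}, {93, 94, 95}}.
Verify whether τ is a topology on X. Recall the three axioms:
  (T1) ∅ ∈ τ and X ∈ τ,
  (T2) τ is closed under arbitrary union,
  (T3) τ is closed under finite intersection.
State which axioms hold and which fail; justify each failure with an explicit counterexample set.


τ IS a topology on X.

Axiom (T1): ∅ ∈ τ? Yes; X ∈ τ? Yes.
Axiom (T2/T3): check pairwise unions and intersections of members of τ.
All pairwise intersections and unions checked — each lies in τ. Therefore τ satisfies (T1), (T2), (T3): it IS a topology on X.


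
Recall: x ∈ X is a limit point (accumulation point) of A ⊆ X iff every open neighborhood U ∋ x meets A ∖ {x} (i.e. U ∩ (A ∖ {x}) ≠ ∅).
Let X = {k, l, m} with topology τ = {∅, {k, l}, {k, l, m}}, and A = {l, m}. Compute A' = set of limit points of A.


A' = {k, m}

For each x ∈ X, list the open sets U ∈ τ with x ∈ U, then check whether U ∩ (A ∖ {x}) ≠ ∅ for every such U.
  x = k: opens ∋ x are {k, l}, {k, l, m}; each meets A ∖ {k}, so x IS a limit point.
  x = l: open {k, l} ∋ x has {k, l} ∩ (A ∖ {l}) = ∅, so x is NOT a limit point.
  x = m: opens ∋ x are {k, l, m}; each meets A ∖ {m}, so x IS a limit point.
Collecting: A' = {k, m}.


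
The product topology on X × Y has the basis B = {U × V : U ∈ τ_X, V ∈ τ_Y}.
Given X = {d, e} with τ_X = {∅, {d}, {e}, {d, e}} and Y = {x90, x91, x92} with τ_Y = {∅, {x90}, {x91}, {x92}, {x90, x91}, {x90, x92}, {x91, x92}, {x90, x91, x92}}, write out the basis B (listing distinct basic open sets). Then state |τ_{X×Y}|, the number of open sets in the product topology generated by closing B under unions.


Basis B = {∅ × ∅, {d} × {x90}, {d} × {x91}, {d} × {x92}, {e} × {x90}, {e} × {x91}, {e} × {x92}, {d} × {x90, x91}, {d} × {x90, x92}, {d, e} × {x90}, {d} × {x91, x92}, {d, e} × {x91}, {d, e} × {x92}, {e} × {x90, x91}, {e} × {x90, x92}, {e} × {x91, x92}, {d} × {x90, x91, x92}, {e} × {x90, x91, x92}, {d, e} × {x90, x91}, {d, e} × {x90, x92}, {d, e} × {x91, x92}, {d, e} × {x90, x91, x92}}; |τ_{X×Y}| = 64.

Enumerate products U × V with U ∈ τ_X, V ∈ τ_Y (deduplicated):
  ∅ × ∅ = {} (∅)
  {d} × {x90} = {(d,x90)}
  {d} × {x91} = {(d,x91)}
  {d} × {x92} = {(d,x92)}
  {e} × {x90} = {(e,x90)}
  {e} × {x91} = {(e,x91)}
  {e} × {x92} = {(e,x92)}
  {d} × {x90, x91} = {(d,x90), (d,x91)}
  {d} × {x90, x92} = {(d,x90), (d,x92)}
  {d, e} × {x90} = {(d,x90), (e,x90)}
  {d} × {x91, x92} = {(d,x91), (d,x92)}
  {d, e} × {x91} = {(d,x91), (e,x91)}
  {d, e} × {x92} = {(d,x92), (e,x92)}
  {e} × {x90, x91} = {(e,x90), (e,x91)}
  {e} × {x90, x92} = {(e,x90), (e,x92)}
  {e} × {x91, x92} = {(e,x91), (e,x92)}
  {d} × {x90, x91, x92} = {(d,x90), (d,x91), (d,x92)}
  {e} × {x90, x91, x92} = {(e,x90), (e,x91), (e,x92)}
  {d, e} × {x90, x91} = {(d,x90), (d,x91), (e,x90), (e,x91)}
  {d, e} × {x90, x92} = {(d,x90), (d,x92), (e,x90), (e,x92)}
  {d, e} × {x91, x92} = {(d,x91), (d,x92), (e,x91), (e,x92)}
  {d, e} × {x90, x91, x92} = {(d,x90), (d,x91), (d,x92), (e,x90), (e,x91), (e,x92)}
These 22 distinct sets form the basis B.
Close under arbitrary unions to get τ_{X×Y}; counting gives |τ_{X×Y}| = 64.


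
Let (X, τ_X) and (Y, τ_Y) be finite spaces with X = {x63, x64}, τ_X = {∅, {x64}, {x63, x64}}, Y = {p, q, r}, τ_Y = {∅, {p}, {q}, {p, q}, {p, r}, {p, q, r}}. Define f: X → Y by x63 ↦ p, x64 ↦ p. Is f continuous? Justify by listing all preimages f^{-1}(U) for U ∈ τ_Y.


f IS continuous.

Compute f^{-1}(U) for each U ∈ τ_Y:
  U = ∅: f^{-1}(U) = ∅ ∈ τ_X ✓.
  U = {p}: f^{-1}(U) = {x63, x64} ∈ τ_X ✓.
  U = {q}: f^{-1}(U) = ∅ ∈ τ_X ✓.
  U = {p, q}: f^{-1}(U) = {x63, x64} ∈ τ_X ✓.
  U = {p, r}: f^{-1}(U) = {x63, x64} ∈ τ_X ✓.
  U = {p, q, r}: f^{-1}(U) = {x63, x64} ∈ τ_X ✓.
Every preimage lies in τ_X, so f IS continuous.


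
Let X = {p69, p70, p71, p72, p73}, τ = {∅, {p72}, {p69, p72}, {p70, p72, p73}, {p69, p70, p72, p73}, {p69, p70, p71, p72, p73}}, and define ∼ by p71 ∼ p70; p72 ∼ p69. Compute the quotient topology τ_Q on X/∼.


X/∼ = {[p69=p72], [p70=p71], [p73]}; |τ_Q| = 3.

Equivalence classes: [p69=p72], [p70=p71], [p73].
Quotient map π: X → X/∼ sends p69 ↦ [p69=p72], p70 ↦ [p70=p71], p71 ↦ [p70=p71], p72 ↦ [p69=p72], p73 ↦ [p73].
For each subset V ⊆ X/∼, compute π^{-1}(V) ⊆ X and check whether π^{-1}(V) ∈ τ. V is open in τ_Q iff π^{-1}(V) ∈ τ.
  V = {}: π^{-1}(V) = ∅ ∈ τ ✓.
  V = {[p69=p72]}: π^{-1}(V) = {p69, p72} ∈ τ ✓.
  V = {[p70=p71]}: π^{-1}(V) = {p70, p71} ∉ τ ✗.
  V = {[p69=p72], [p70=p71]}: π^{-1}(V) = {p69, p70, p71, p72} ∉ τ ✗.
  V = {[p73]}: π^{-1}(V) = {p73} ∉ τ ✗.
  V = {[p69=p72], [p73]}: π^{-1}(V) = {p69, p72, p73} ∉ τ ✗.
  V = {[p70=p71], [p73]}: π^{-1}(V) = {p70, p71, p73} ∉ τ ✗.
  V = {[p69=p72], [p70=p71], [p73]}: π^{-1}(V) = {p69, p70, p71, p72, p73} ∈ τ ✓.
Open sets in the quotient: τ_Q = {{}, {[p69=p72]}, {[p69=p72], [p70=p71], [p73]}} (3 elements).


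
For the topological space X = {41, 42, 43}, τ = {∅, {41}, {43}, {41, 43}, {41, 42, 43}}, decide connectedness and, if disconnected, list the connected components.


(X, τ) is connected.

Find clopen sets (U ∈ τ with X ∖ U ∈ τ):
  U = ∅, X ∖ U = {41, 42, 43} — both open, so U is clopen.
  U = {41, 42, 43}, X ∖ U = ∅ — both open, so U is clopen.
Only trivial clopens (∅ and X) exist, so (X, τ) is connected.
Compute connected components by grouping points that agree on all clopens:
  component: {41, 42, 43}


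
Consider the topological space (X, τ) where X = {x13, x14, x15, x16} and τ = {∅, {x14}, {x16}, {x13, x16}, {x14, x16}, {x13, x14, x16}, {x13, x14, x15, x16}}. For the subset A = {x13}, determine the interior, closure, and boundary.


int(A) = ∅, cl(A) = {x13, x15}, ∂A = {x13, x15}.

Closed sets in (X, τ) are complements of opens:
  closed(X, τ) = {∅, {x15}, {x13, x15}, {x14, x15}, {x13, x14, x15}, {x13, x15, x16}, {x13, x14, x15, x16}}.
int(A) = ⋃ {U ∈ τ : U ⊆ A}. Opens contained in A: ∅.
Taking the union of these: int(A) = ∅.
cl(A) = ⋂ {C closed : A ⊆ C}. Closed sets containing A: {x13, x15}, {x13, x14, x15}, {x13, x15, x16}, {x13, x14, x15, x16}.
Intersecting these: cl(A) = {x13, x15}.
∂A = cl(A) ∖ int(A) = {x13, x15} ∖ ∅ = {x13, x15}.


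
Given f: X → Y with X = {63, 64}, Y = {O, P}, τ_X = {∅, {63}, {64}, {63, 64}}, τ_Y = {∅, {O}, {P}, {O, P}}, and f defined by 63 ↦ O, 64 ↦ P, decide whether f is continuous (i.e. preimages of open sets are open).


f IS continuous.

Compute f^{-1}(U) for each U ∈ τ_Y:
  U = ∅: f^{-1}(U) = ∅ ∈ τ_X ✓.
  U = {O}: f^{-1}(U) = {63} ∈ τ_X ✓.
  U = {P}: f^{-1}(U) = {64} ∈ τ_X ✓.
  U = {O, P}: f^{-1}(U) = {63, 64} ∈ τ_X ✓.
Every preimage lies in τ_X, so f IS continuous.


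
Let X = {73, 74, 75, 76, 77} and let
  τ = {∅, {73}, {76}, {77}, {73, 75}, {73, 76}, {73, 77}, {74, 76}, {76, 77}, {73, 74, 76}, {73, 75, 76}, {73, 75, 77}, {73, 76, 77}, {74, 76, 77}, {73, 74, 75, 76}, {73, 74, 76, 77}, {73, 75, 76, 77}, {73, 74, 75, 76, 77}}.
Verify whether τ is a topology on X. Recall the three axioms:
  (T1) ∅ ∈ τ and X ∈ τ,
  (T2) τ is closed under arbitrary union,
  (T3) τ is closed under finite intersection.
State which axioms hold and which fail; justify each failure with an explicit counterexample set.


τ IS a topology on X.

Axiom (T1): ∅ ∈ τ? Yes; X ∈ τ? Yes.
Axiom (T2/T3): check pairwise unions and intersections of members of τ.
All pairwise intersections and unions checked — each lies in τ. Therefore τ satisfies (T1), (T2), (T3): it IS a topology on X.


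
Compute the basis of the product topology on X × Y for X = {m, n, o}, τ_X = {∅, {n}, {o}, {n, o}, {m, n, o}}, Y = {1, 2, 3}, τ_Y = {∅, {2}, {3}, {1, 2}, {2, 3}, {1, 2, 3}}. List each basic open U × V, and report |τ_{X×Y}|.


Basis B = {∅ × ∅, {n} × {2}, {n} × {3}, {o} × {2}, {o} × {3}, {n} × {1, 2}, {n} × {2, 3}, {n, o} × {2}, {n, o} × {3}, {o} × {1, 2}, {o} × {2, 3}, {m, n, o} × {2}, {m, n, o} × {3}, {n} × {1, 2, 3}, {o} × {1, 2, 3}, {n, o} × {1, 2}, {n, o} × {2, 3}, {m, n, o} × {1, 2}, {m, n, o} × {2, 3}, {n, o} × {1, 2, 3}, {m, n, o} × {1, 2, 3}}; |τ_{X×Y}| = 70.

Enumerate products U × V with U ∈ τ_X, V ∈ τ_Y (deduplicated):
  ∅ × ∅ = {} (∅)
  {n} × {2} = {(n,2)}
  {n} × {3} = {(n,3)}
  {o} × {2} = {(o,2)}
  {o} × {3} = {(o,3)}
  {n} × {1, 2} = {(n,1), (n,2)}
  {n} × {2, 3} = {(n,2), (n,3)}
  {n, o} × {2} = {(n,2), (o,2)}
  {n, o} × {3} = {(n,3), (o,3)}
  {o} × {1, 2} = {(o,1), (o,2)}
  {o} × {2, 3} = {(o,2), (o,3)}
  {m, n, o} × {2} = {(m,2), (n,2), (o,2)}
  {m, n, o} × {3} = {(m,3), (n,3), (o,3)}
  {n} × {1, 2, 3} = {(n,1), (n,2), (n,3)}
  {o} × {1, 2, 3} = {(o,1), (o,2), (o,3)}
  {n, o} × {1, 2} = {(n,1), (n,2), (o,1), (o,2)}
  {n, o} × {2, 3} = {(n,2), (n,3), (o,2), (o,3)}
  {m, n, o} × {1, 2} = {(m,1), (m,2), (n,1), (n,2), (o,1), (o,2)}
  {m, n, o} × {2, 3} = {(m,2), (m,3), (n,2), (n,3), (o,2), (o,3)}
  {n, o} × {1, 2, 3} = {(n,1), (n,2), (n,3), (o,1), (o,2), (o,3)}
  {m, n, o} × {1, 2, 3} = {(m,1), (m,2), (m,3), (n,1), (n,2), (n,3), (o,1), (o,2), (o,3)}
These 21 distinct sets form the basis B.
Close under arbitrary unions to get τ_{X×Y}; counting gives |τ_{X×Y}| = 70.


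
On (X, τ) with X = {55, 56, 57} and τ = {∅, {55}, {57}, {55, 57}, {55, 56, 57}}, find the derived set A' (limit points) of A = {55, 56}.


A' = {56}

For each x ∈ X, list the open sets U ∈ τ with x ∈ U, then check whether U ∩ (A ∖ {x}) ≠ ∅ for every such U.
  x = 55: open {55} ∋ x has {55} ∩ (A ∖ {55}) = ∅, so x is NOT a limit point.
  x = 56: opens ∋ x are {55, 56, 57}; each meets A ∖ {56}, so x IS a limit point.
  x = 57: open {57} ∋ x has {57} ∩ (A ∖ {57}) = ∅, so x is NOT a limit point.
Collecting: A' = {56}.


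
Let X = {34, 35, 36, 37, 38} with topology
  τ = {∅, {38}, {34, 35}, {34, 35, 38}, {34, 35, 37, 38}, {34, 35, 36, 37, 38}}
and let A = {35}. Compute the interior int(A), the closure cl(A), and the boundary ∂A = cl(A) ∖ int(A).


int(A) = ∅, cl(A) = {34, 35, 36, 37}, ∂A = {34, 35, 36, 37}.

Closed sets in (X, τ) are complements of opens:
  closed(X, τ) = {∅, {36}, {36, 37}, {36, 37, 38}, {34, 35, 36, 37}, {34, 35, 36, 37, 38}}.
int(A) = ⋃ {U ∈ τ : U ⊆ A}. Opens contained in A: ∅.
Taking the union of these: int(A) = ∅.
cl(A) = ⋂ {C closed : A ⊆ C}. Closed sets containing A: {34, 35, 36, 37}, {34, 35, 36, 37, 38}.
Intersecting these: cl(A) = {34, 35, 36, 37}.
∂A = cl(A) ∖ int(A) = {34, 35, 36, 37} ∖ ∅ = {34, 35, 36, 37}.


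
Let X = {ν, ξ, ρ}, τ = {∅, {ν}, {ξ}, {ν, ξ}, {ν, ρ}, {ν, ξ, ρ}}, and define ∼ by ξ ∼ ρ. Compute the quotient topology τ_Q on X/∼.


X/∼ = {[ν], [ξ=ρ]}; |τ_Q| = 3.

Equivalence classes: [ν], [ξ=ρ].
Quotient map π: X → X/∼ sends ν ↦ [ν], ξ ↦ [ξ=ρ], ρ ↦ [ξ=ρ].
For each subset V ⊆ X/∼, compute π^{-1}(V) ⊆ X and check whether π^{-1}(V) ∈ τ. V is open in τ_Q iff π^{-1}(V) ∈ τ.
  V = {}: π^{-1}(V) = ∅ ∈ τ ✓.
  V = {[ν]}: π^{-1}(V) = {ν} ∈ τ ✓.
  V = {[ξ=ρ]}: π^{-1}(V) = {ξ, ρ} ∉ τ ✗.
  V = {[ν], [ξ=ρ]}: π^{-1}(V) = {ν, ξ, ρ} ∈ τ ✓.
Open sets in the quotient: τ_Q = {{}, {[ν]}, {[ν], [ξ=ρ]}} (3 elements).


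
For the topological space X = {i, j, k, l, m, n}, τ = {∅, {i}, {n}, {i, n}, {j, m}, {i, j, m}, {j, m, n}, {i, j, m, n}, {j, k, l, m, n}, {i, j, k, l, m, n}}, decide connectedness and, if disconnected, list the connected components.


(X, τ) is disconnected; components = [{i}, {j, k, l, m, n}].

Find clopen sets (U ∈ τ with X ∖ U ∈ τ):
  U = ∅, X ∖ U = {i, j, k, l, m, n} — both open, so U is clopen.
  U = {i}, X ∖ U = {j, k, l, m, n} — both open, so U is clopen.
  U = {j, k, l, m, n}, X ∖ U = {i} — both open, so U is clopen.
  U = {i, j, k, l, m, n}, X ∖ U = ∅ — both open, so U is clopen.
Nontrivial clopen(s) exist: e.g. {j, k, l, m, n}. So (X, τ) is disconnected.
Compute connected components by grouping points that agree on all clopens:
  component: {i}
  component: {j, k, l, m, n}


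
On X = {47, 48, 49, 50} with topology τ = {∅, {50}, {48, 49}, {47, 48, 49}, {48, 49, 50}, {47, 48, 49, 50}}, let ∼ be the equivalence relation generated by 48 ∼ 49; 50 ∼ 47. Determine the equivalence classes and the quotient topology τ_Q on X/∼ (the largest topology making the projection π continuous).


X/∼ = {[47=50], [48=49]}; |τ_Q| = 3.

Equivalence classes: [47=50], [48=49].
Quotient map π: X → X/∼ sends 47 ↦ [47=50], 48 ↦ [48=49], 49 ↦ [48=49], 50 ↦ [47=50].
For each subset V ⊆ X/∼, compute π^{-1}(V) ⊆ X and check whether π^{-1}(V) ∈ τ. V is open in τ_Q iff π^{-1}(V) ∈ τ.
  V = {}: π^{-1}(V) = ∅ ∈ τ ✓.
  V = {[47=50]}: π^{-1}(V) = {47, 50} ∉ τ ✗.
  V = {[48=49]}: π^{-1}(V) = {48, 49} ∈ τ ✓.
  V = {[47=50], [48=49]}: π^{-1}(V) = {47, 48, 49, 50} ∈ τ ✓.
Open sets in the quotient: τ_Q = {{}, {[48=49]}, {[47=50], [48=49]}} (3 elements).


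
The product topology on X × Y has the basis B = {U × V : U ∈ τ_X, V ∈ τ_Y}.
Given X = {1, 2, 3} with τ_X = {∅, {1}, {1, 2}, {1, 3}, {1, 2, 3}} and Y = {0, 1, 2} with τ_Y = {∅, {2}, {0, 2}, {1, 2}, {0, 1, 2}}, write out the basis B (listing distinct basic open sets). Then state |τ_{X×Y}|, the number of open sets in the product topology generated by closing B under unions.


Basis B = {∅ × ∅, {1} × {2}, {1} × {0, 2}, {1} × {1, 2}, {1, 2} × {2}, {1, 3} × {2}, {1} × {0, 1, 2}, {1, 2, 3} × {2}, {1, 2} × {0, 2}, {1, 3} × {0, 2}, {1, 2} × {1, 2}, {1, 3} × {1, 2}, {1, 2} × {0, 1, 2}, {1, 3} × {0, 1, 2}, {1, 2, 3} × {0, 2}, {1, 2, 3} × {1, 2}, {1, 2, 3} × {0, 1, 2}}; |τ_{X×Y}| = 48.

Enumerate products U × V with U ∈ τ_X, V ∈ τ_Y (deduplicated):
  ∅ × ∅ = {} (∅)
  {1} × {2} = {(1,2)}
  {1} × {0, 2} = {(1,0), (1,2)}
  {1} × {1, 2} = {(1,1), (1,2)}
  {1, 2} × {2} = {(1,2), (2,2)}
  {1, 3} × {2} = {(1,2), (3,2)}
  {1} × {0, 1, 2} = {(1,0), (1,1), (1,2)}
  {1, 2, 3} × {2} = {(1,2), (2,2), (3,2)}
  {1, 2} × {0, 2} = {(1,0), (1,2), (2,0), (2,2)}
  {1, 3} × {0, 2} = {(1,0), (1,2), (3,0), (3,2)}
  {1, 2} × {1, 2} = {(1,1), (1,2), (2,1), (2,2)}
  {1, 3} × {1, 2} = {(1,1), (1,2), (3,1), (3,2)}
  {1, 2} × {0, 1, 2} = {(1,0), (1,1), (1,2), (2,0), (2,1), (2,2)}
  {1, 3} × {0, 1, 2} = {(1,0), (1,1), (1,2), (3,0), (3,1), (3,2)}
  {1, 2, 3} × {0, 2} = {(1,0), (1,2), (2,0), (2,2), (3,0), (3,2)}
  {1, 2, 3} × {1, 2} = {(1,1), (1,2), (2,1), (2,2), (3,1), (3,2)}
  {1, 2, 3} × {0, 1, 2} = {(1,0), (1,1), (1,2), (2,0), (2,1), (2,2), (3,0), (3,1), (3,2)}
These 17 distinct sets form the basis B.
Close under arbitrary unions to get τ_{X×Y}; counting gives |τ_{X×Y}| = 48.


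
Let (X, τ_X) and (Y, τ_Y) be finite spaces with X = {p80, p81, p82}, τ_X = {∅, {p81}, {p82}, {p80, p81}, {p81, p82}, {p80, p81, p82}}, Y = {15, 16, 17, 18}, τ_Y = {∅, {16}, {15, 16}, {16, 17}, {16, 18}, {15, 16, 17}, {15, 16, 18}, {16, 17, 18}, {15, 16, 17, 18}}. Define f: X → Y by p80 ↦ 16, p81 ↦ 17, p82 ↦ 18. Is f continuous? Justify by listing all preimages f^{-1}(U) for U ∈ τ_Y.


f is NOT continuous.

Compute f^{-1}(U) for each U ∈ τ_Y:
  U = ∅: f^{-1}(U) = ∅ ∈ τ_X ✓.
  U = {16}: f^{-1}(U) = {p80} ∉ τ_X ✗.
  U = {15, 16}: f^{-1}(U) = {p80} ∉ τ_X ✗.
  U = {16, 17}: f^{-1}(U) = {p80, p81} ∈ τ_X ✓.
  U = {16, 18}: f^{-1}(U) = {p80, p82} ∉ τ_X ✗.
  U = {15, 16, 17}: f^{-1}(U) = {p80, p81} ∈ τ_X ✓.
  U = {15, 16, 18}: f^{-1}(U) = {p80, p82} ∉ τ_X ✗.
  U = {16, 17, 18}: f^{-1}(U) = {p80, p81, p82} ∈ τ_X ✓.
  U = {15, 16, 17, 18}: f^{-1}(U) = {p80, p81, p82} ∈ τ_X ✓.
Found U = {16} with f^{-1}(U) = {p80} not in τ_X. Therefore f is NOT continuous.


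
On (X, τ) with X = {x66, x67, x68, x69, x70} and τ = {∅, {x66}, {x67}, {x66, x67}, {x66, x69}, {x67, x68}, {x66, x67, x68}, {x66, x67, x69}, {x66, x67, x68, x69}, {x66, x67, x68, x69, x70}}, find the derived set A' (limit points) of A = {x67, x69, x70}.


A' = {x68, x70}

For each x ∈ X, list the open sets U ∈ τ with x ∈ U, then check whether U ∩ (A ∖ {x}) ≠ ∅ for every such U.
  x = x66: open {x66} ∋ x has {x66} ∩ (A ∖ {x66}) = ∅, so x is NOT a limit point.
  x = x67: open {x67} ∋ x has {x67} ∩ (A ∖ {x67}) = ∅, so x is NOT a limit point.
  x = x68: opens ∋ x are {x67, x68}, {x66, x67, x68}, {x66, x67, x68, x69}, {x66, x67, x68, x69, x70}; each meets A ∖ {x68}, so x IS a limit point.
  x = x69: open {x66, x69} ∋ x has {x66, x69} ∩ (A ∖ {x69}) = ∅, so x is NOT a limit point.
  x = x70: opens ∋ x are {x66, x67, x68, x69, x70}; each meets A ∖ {x70}, so x IS a limit point.
Collecting: A' = {x68, x70}.


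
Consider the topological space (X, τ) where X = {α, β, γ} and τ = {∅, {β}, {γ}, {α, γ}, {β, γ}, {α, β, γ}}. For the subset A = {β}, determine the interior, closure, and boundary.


int(A) = {β}, cl(A) = {β}, ∂A = ∅.

Closed sets in (X, τ) are complements of opens:
  closed(X, τ) = {∅, {α}, {β}, {α, β}, {α, γ}, {α, β, γ}}.
int(A) = ⋃ {U ∈ τ : U ⊆ A}. Opens contained in A: ∅, {β}.
Taking the union of these: int(A) = {β}.
cl(A) = ⋂ {C closed : A ⊆ C}. Closed sets containing A: {β}, {α, β}, {α, β, γ}.
Intersecting these: cl(A) = {β}.
∂A = cl(A) ∖ int(A) = {β} ∖ {β} = ∅.


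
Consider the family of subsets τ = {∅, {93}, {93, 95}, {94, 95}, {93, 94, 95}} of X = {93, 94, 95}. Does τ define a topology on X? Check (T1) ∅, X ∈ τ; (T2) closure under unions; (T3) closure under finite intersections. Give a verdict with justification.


τ is NOT a topology on X.

Axiom (T1): ∅ ∈ τ? Yes; X ∈ τ? Yes.
Axiom (T2/T3): check pairwise unions and intersections of members of τ.
Counterexample for (T3): {93, 95} ∩ {94, 95} = {95} ∉ τ. Therefore τ is NOT a topology.


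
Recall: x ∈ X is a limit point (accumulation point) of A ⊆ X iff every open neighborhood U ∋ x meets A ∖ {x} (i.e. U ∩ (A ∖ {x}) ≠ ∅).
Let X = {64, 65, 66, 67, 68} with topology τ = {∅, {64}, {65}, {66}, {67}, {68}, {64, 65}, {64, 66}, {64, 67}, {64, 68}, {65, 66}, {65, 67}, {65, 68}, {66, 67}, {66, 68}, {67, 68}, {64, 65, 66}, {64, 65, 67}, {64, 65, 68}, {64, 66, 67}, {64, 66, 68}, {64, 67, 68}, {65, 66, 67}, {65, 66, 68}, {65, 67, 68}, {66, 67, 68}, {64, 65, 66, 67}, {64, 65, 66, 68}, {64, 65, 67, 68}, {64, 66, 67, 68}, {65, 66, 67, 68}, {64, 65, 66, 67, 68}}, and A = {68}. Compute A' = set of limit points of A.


A' = ∅

For each x ∈ X, list the open sets U ∈ τ with x ∈ U, then check whether U ∩ (A ∖ {x}) ≠ ∅ for every such U.
  x = 64: open {64} ∋ x has {64} ∩ (A ∖ {64}) = ∅, so x is NOT a limit point.
  x = 65: open {65} ∋ x has {65} ∩ (A ∖ {65}) = ∅, so x is NOT a limit point.
  x = 66: open {66} ∋ x has {66} ∩ (A ∖ {66}) = ∅, so x is NOT a limit point.
  x = 67: open {67} ∋ x has {67} ∩ (A ∖ {67}) = ∅, so x is NOT a limit point.
  x = 68: open {68} ∋ x has {68} ∩ (A ∖ {68}) = ∅, so x is NOT a limit point.
Collecting: A' = ∅.


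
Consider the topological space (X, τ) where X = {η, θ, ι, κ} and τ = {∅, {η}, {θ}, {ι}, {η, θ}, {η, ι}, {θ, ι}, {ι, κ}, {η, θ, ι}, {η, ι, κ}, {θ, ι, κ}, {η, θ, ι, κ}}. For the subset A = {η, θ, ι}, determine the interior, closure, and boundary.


int(A) = {η, θ, ι}, cl(A) = {η, θ, ι, κ}, ∂A = {κ}.

Closed sets in (X, τ) are complements of opens:
  closed(X, τ) = {∅, {η}, {θ}, {κ}, {η, θ}, {η, κ}, {θ, κ}, {ι, κ}, {η, θ, κ}, {η, ι, κ}, {θ, ι, κ}, {η, θ, ι, κ}}.
int(A) = ⋃ {U ∈ τ : U ⊆ A}. Opens contained in A: ∅, {η}, {θ}, {ι}, {η, θ}, {η, ι}, {θ, ι}, {η, θ, ι}.
Taking the union of these: int(A) = {η, θ, ι}.
cl(A) = ⋂ {C closed : A ⊆ C}. Closed sets containing A: {η, θ, ι, κ}.
Intersecting these: cl(A) = {η, θ, ι, κ}.
∂A = cl(A) ∖ int(A) = {η, θ, ι, κ} ∖ {η, θ, ι} = {κ}.


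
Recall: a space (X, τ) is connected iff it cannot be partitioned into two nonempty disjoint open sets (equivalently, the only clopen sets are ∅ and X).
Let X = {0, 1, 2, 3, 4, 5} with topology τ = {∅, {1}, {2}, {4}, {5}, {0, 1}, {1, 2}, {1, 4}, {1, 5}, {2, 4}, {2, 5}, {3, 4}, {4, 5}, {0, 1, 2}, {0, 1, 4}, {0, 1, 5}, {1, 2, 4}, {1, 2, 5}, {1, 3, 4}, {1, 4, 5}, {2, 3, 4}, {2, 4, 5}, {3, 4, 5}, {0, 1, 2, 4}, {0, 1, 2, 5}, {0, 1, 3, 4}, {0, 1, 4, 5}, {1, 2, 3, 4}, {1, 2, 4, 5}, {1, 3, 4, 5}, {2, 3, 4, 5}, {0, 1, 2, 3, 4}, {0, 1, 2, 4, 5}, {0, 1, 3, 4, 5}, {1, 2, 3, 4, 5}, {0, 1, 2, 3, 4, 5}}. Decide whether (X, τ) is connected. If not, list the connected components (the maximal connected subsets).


(X, τ) is disconnected; components = [{2}, {5}, {0, 1}, {3, 4}].

Find clopen sets (U ∈ τ with X ∖ U ∈ τ):
  U = ∅, X ∖ U = {0, 1, 2, 3, 4, 5} — both open, so U is clopen.
  U = {2}, X ∖ U = {0, 1, 3, 4, 5} — both open, so U is clopen.
  U = {5}, X ∖ U = {0, 1, 2, 3, 4} — both open, so U is clopen.
  U = {0, 1}, X ∖ U = {2, 3, 4, 5} — both open, so U is clopen.
  U = {2, 5}, X ∖ U = {0, 1, 3, 4} — both open, so U is clopen.
  U = {3, 4}, X ∖ U = {0, 1, 2, 5} — both open, so U is clopen.
  U = {0, 1, 2}, X ∖ U = {3, 4, 5} — both open, so U is clopen.
  U = {0, 1, 5}, X ∖ U = {2, 3, 4} — both open, so U is clopen.
  U = {2, 3, 4}, X ∖ U = {0, 1, 5} — both open, so U is clopen.
  U = {3, 4, 5}, X ∖ U = {0, 1, 2} — both open, so U is clopen.
  U = {0, 1, 2, 5}, X ∖ U = {3, 4} — both open, so U is clopen.
  U = {0, 1, 3, 4}, X ∖ U = {2, 5} — both open, so U is clopen.
  U = {2, 3, 4, 5}, X ∖ U = {0, 1} — both open, so U is clopen.
  U = {0, 1, 2, 3, 4}, X ∖ U = {5} — both open, so U is clopen.
  U = {0, 1, 3, 4, 5}, X ∖ U = {2} — both open, so U is clopen.
  U = {0, 1, 2, 3, 4, 5}, X ∖ U = ∅ — both open, so U is clopen.
Nontrivial clopen(s) exist: e.g. {2, 3, 4}. So (X, τ) is disconnected.
Compute connected components by grouping points that agree on all clopens:
  component: {2}
  component: {5}
  component: {0, 1}
  component: {3, 4}


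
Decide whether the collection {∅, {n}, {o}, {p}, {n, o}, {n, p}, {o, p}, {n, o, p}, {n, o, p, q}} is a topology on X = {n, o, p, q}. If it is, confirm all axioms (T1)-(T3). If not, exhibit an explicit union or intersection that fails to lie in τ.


τ IS a topology on X.

Axiom (T1): ∅ ∈ τ? Yes; X ∈ τ? Yes.
Axiom (T2/T3): check pairwise unions and intersections of members of τ.
All pairwise intersections and unions checked — each lies in τ. Therefore τ satisfies (T1), (T2), (T3): it IS a topology on X.


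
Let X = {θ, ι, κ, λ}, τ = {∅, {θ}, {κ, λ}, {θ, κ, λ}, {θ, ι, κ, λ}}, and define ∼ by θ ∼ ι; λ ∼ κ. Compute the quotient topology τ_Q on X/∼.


X/∼ = {[θ=ι], [κ=λ]}; |τ_Q| = 3.

Equivalence classes: [θ=ι], [κ=λ].
Quotient map π: X → X/∼ sends θ ↦ [θ=ι], ι ↦ [θ=ι], κ ↦ [κ=λ], λ ↦ [κ=λ].
For each subset V ⊆ X/∼, compute π^{-1}(V) ⊆ X and check whether π^{-1}(V) ∈ τ. V is open in τ_Q iff π^{-1}(V) ∈ τ.
  V = {}: π^{-1}(V) = ∅ ∈ τ ✓.
  V = {[θ=ι]}: π^{-1}(V) = {θ, ι} ∉ τ ✗.
  V = {[κ=λ]}: π^{-1}(V) = {κ, λ} ∈ τ ✓.
  V = {[θ=ι], [κ=λ]}: π^{-1}(V) = {θ, ι, κ, λ} ∈ τ ✓.
Open sets in the quotient: τ_Q = {{}, {[κ=λ]}, {[θ=ι], [κ=λ]}} (3 elements).


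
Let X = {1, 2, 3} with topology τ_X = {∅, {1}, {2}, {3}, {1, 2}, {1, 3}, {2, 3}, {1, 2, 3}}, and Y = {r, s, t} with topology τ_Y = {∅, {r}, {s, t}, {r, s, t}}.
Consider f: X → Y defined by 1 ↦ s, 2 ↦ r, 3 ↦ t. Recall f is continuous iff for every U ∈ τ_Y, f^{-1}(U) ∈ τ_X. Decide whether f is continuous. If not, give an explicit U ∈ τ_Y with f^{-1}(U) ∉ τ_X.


f IS continuous.

Compute f^{-1}(U) for each U ∈ τ_Y:
  U = ∅: f^{-1}(U) = ∅ ∈ τ_X ✓.
  U = {r}: f^{-1}(U) = {2} ∈ τ_X ✓.
  U = {s, t}: f^{-1}(U) = {1, 3} ∈ τ_X ✓.
  U = {r, s, t}: f^{-1}(U) = {1, 2, 3} ∈ τ_X ✓.
Every preimage lies in τ_X, so f IS continuous.


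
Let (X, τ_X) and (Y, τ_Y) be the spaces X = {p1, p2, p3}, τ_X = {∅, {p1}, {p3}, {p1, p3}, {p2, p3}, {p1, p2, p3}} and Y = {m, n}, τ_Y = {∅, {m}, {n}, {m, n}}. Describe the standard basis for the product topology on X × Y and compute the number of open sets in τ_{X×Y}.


Basis B = {∅ × ∅, {p1} × {m}, {p1} × {n}, {p3} × {m}, {p3} × {n}, {p1} × {m, n}, {p1, p3} × {m}, {p1, p3} × {n}, {p2, p3} × {m}, {p2, p3} × {n}, {p3} × {m, n}, {p1, p2, p3} × {m}, {p1, p2, p3} × {n}, {p1, p3} × {m, n}, {p2, p3} × {m, n}, {p1, p2, p3} × {m, n}}; |τ_{X×Y}| = 36.

Enumerate products U × V with U ∈ τ_X, V ∈ τ_Y (deduplicated):
  ∅ × ∅ = {} (∅)
  {p1} × {m} = {(p1,m)}
  {p1} × {n} = {(p1,n)}
  {p3} × {m} = {(p3,m)}
  {p3} × {n} = {(p3,n)}
  {p1} × {m, n} = {(p1,m), (p1,n)}
  {p1, p3} × {m} = {(p1,m), (p3,m)}
  {p1, p3} × {n} = {(p1,n), (p3,n)}
  {p2, p3} × {m} = {(p2,m), (p3,m)}
  {p2, p3} × {n} = {(p2,n), (p3,n)}
  {p3} × {m, n} = {(p3,m), (p3,n)}
  {p1, p2, p3} × {m} = {(p1,m), (p2,m), (p3,m)}
  {p1, p2, p3} × {n} = {(p1,n), (p2,n), (p3,n)}
  {p1, p3} × {m, n} = {(p1,m), (p1,n), (p3,m), (p3,n)}
  {p2, p3} × {m, n} = {(p2,m), (p2,n), (p3,m), (p3,n)}
  {p1, p2, p3} × {m, n} = {(p1,m), (p1,n), (p2,m), (p2,n), (p3,m), (p3,n)}
These 16 distinct sets form the basis B.
Close under arbitrary unions to get τ_{X×Y}; counting gives |τ_{X×Y}| = 36.


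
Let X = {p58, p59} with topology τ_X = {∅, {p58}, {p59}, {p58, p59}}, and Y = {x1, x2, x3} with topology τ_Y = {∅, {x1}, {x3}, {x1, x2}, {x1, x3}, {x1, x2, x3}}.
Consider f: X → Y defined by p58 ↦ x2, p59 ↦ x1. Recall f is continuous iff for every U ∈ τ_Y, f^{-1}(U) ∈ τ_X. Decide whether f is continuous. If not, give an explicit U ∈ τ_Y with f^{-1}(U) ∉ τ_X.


f IS continuous.

Compute f^{-1}(U) for each U ∈ τ_Y:
  U = ∅: f^{-1}(U) = ∅ ∈ τ_X ✓.
  U = {x1}: f^{-1}(U) = {p59} ∈ τ_X ✓.
  U = {x3}: f^{-1}(U) = ∅ ∈ τ_X ✓.
  U = {x1, x2}: f^{-1}(U) = {p58, p59} ∈ τ_X ✓.
  U = {x1, x3}: f^{-1}(U) = {p59} ∈ τ_X ✓.
  U = {x1, x2, x3}: f^{-1}(U) = {p58, p59} ∈ τ_X ✓.
Every preimage lies in τ_X, so f IS continuous.


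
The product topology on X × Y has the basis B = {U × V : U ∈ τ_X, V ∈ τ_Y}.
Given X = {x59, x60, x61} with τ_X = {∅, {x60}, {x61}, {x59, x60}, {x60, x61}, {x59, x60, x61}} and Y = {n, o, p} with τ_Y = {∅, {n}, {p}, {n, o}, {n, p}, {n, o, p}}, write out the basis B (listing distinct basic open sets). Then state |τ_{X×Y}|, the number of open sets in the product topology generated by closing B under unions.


Basis B = {∅ × ∅, {x60} × {n}, {x60} × {p}, {x61} × {n}, {x61} × {p}, {x59, x60} × {n}, {x59, x60} × {p}, {x60} × {n, o}, {x60} × {n, p}, {x60, x61} × {n}, {x60, x61} × {p}, {x61} × {n, o}, {x61} × {n, p}, {x59, x60, x61} × {n}, {x59, x60, x61} × {p}, {x60} × {n, o, p}, {x61} × {n, o, p}, {x59, x60} × {n, o}, {x59, x60} × {n, p}, {x60, x61} × {n, o}, {x60, x61} × {n, p}, {x59, x60} × {n, o, p}, {x59, x60, x61} × {n, o}, {x59, x60, x61} × {n, p}, {x60, x61} × {n, o, p}, {x59, x60, x61} × {n, o, p}}; |τ_{X×Y}| = 108.

Enumerate products U × V with U ∈ τ_X, V ∈ τ_Y (deduplicated):
  ∅ × ∅ = {} (∅)
  {x60} × {n} = {(x60,n)}
  {x60} × {p} = {(x60,p)}
  {x61} × {n} = {(x61,n)}
  {x61} × {p} = {(x61,p)}
  {x59, x60} × {n} = {(x59,n), (x60,n)}
  {x59, x60} × {p} = {(x59,p), (x60,p)}
  {x60} × {n, o} = {(x60,n), (x60,o)}
  {x60} × {n, p} = {(x60,n), (x60,p)}
  {x60, x61} × {n} = {(x60,n), (x61,n)}
  {x60, x61} × {p} = {(x60,p), (x61,p)}
  {x61} × {n, o} = {(x61,n), (x61,o)}
  {x61} × {n, p} = {(x61,n), (x61,p)}
  {x59, x60, x61} × {n} = {(x59,n), (x60,n), (x61,n)}
  {x59, x60, x61} × {p} = {(x59,p), (x60,p), (x61,p)}
  {x60} × {n, o, p} = {(x60,n), (x60,o), (x60,p)}
  {x61} × {n, o, p} = {(x61,n), (x61,o), (x61,p)}
  {x59, x60} × {n, o} = {(x59,n), (x59,o), (x60,n), (x60,o)}
  {x59, x60} × {n, p} = {(x59,n), (x59,p), (x60,n), (x60,p)}
  {x60, x61} × {n, o} = {(x60,n), (x60,o), (x61,n), (x61,o)}
  {x60, x61} × {n, p} = {(x60,n), (x60,p), (x61,n), (x61,p)}
  {x59, x60} × {n, o, p} = {(x59,n), (x59,o), (x59,p), (x60,n), (x60,o), (x60,p)}
  {x59, x60, x61} × {n, o} = {(x59,n), (x59,o), (x60,n), (x60,o), (x61,n), (x61,o)}
  {x59, x60, x61} × {n, p} = {(x59,n), (x59,p), (x60,n), (x60,p), (x61,n), (x61,p)}
  {x60, x61} × {n, o, p} = {(x60,n), (x60,o), (x60,p), (x61,n), (x61,o), (x61,p)}
  {x59, x60, x61} × {n, o, p} = {(x59,n), (x59,o), (x59,p), (x60,n), (x60,o), (x60,p), (x61,n), (x61,o), (x61,p)}
These 26 distinct sets form the basis B.
Close under arbitrary unions to get τ_{X×Y}; counting gives |τ_{X×Y}| = 108.


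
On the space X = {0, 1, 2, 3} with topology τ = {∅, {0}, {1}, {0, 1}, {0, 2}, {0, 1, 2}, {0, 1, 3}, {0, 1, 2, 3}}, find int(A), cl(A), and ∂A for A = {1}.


int(A) = {1}, cl(A) = {1, 3}, ∂A = {3}.

Closed sets in (X, τ) are complements of opens:
  closed(X, τ) = {∅, {2}, {3}, {1, 3}, {2, 3}, {0, 2, 3}, {1, 2, 3}, {0, 1, 2, 3}}.
int(A) = ⋃ {U ∈ τ : U ⊆ A}. Opens contained in A: ∅, {1}.
Taking the union of these: int(A) = {1}.
cl(A) = ⋂ {C closed : A ⊆ C}. Closed sets containing A: {1, 3}, {1, 2, 3}, {0, 1, 2, 3}.
Intersecting these: cl(A) = {1, 3}.
∂A = cl(A) ∖ int(A) = {1, 3} ∖ {1} = {3}.


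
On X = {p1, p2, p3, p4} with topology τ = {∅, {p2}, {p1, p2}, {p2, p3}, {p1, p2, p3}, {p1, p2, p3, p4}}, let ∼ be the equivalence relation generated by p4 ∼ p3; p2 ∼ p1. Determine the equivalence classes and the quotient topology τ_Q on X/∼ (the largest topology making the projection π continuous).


X/∼ = {[p1=p2], [p3=p4]}; |τ_Q| = 3.

Equivalence classes: [p1=p2], [p3=p4].
Quotient map π: X → X/∼ sends p1 ↦ [p1=p2], p2 ↦ [p1=p2], p3 ↦ [p3=p4], p4 ↦ [p3=p4].
For each subset V ⊆ X/∼, compute π^{-1}(V) ⊆ X and check whether π^{-1}(V) ∈ τ. V is open in τ_Q iff π^{-1}(V) ∈ τ.
  V = {}: π^{-1}(V) = ∅ ∈ τ ✓.
  V = {[p1=p2]}: π^{-1}(V) = {p1, p2} ∈ τ ✓.
  V = {[p3=p4]}: π^{-1}(V) = {p3, p4} ∉ τ ✗.
  V = {[p1=p2], [p3=p4]}: π^{-1}(V) = {p1, p2, p3, p4} ∈ τ ✓.
Open sets in the quotient: τ_Q = {{}, {[p1=p2]}, {[p1=p2], [p3=p4]}} (3 elements).


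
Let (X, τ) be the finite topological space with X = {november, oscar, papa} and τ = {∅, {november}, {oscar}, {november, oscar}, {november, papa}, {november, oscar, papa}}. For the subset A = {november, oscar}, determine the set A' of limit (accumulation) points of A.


A' = {papa}

For each x ∈ X, list the open sets U ∈ τ with x ∈ U, then check whether U ∩ (A ∖ {x}) ≠ ∅ for every such U.
  x = november: open {november} ∋ x has {november} ∩ (A ∖ {november}) = ∅, so x is NOT a limit point.
  x = oscar: open {oscar} ∋ x has {oscar} ∩ (A ∖ {oscar}) = ∅, so x is NOT a limit point.
  x = papa: opens ∋ x are {november, papa}, {november, oscar, papa}; each meets A ∖ {papa}, so x IS a limit point.
Collecting: A' = {papa}.


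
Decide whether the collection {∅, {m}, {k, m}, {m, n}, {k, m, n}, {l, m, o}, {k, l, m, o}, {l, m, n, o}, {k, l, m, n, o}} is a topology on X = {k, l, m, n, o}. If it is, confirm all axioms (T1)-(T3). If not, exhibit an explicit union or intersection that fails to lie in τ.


τ IS a topology on X.

Axiom (T1): ∅ ∈ τ? Yes; X ∈ τ? Yes.
Axiom (T2/T3): check pairwise unions and intersections of members of τ.
All pairwise intersections and unions checked — each lies in τ. Therefore τ satisfies (T1), (T2), (T3): it IS a topology on X.
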